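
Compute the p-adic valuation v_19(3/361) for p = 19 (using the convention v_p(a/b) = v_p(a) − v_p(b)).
v_19(3/361) = -2

Factor powers of 19 from the numerator and denominator of the reduced fraction: 3 = 19^0 · 3 and 361 = 19^2 · 1. Apply v_p(a/b) = v_p(a) − v_p(b): v_19(3/361) = 0 − 2 = -2.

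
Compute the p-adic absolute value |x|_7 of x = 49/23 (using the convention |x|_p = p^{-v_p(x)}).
|49/23|_7 = 1/49

Step 1 — compute v_7(x) by factoring powers of 7 out of the numerator and denominator: v_7(49/23) = 2. Step 2 — apply |x|_p = p^{-v_p(x)} = 7^{-2} = 1/49.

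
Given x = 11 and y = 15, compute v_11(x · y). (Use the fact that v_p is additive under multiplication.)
v_11(165) = 1

v_p(x) = 1 (factor: 11 = 11^1 · 1); v_p(y) = 0 (factor: 15 = 11^0 · 15). Additivity: v_p(xy) = v_p(x) + v_p(y) = 1 + 0 = 1. (Direct check: xy = 165 = 11^1 · (15).)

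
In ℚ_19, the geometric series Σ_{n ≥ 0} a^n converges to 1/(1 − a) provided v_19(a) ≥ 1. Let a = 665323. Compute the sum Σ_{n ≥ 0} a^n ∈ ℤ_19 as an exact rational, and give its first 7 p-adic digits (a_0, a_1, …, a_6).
Σ a^n = 1/(1 − a) = -1/665322;  first 7 digits = (1, 0, 0, 2, 5, 0, 4)

v_19(a) = 3 ≥ 1, so the series converges in ℤ_19 to 1/(1 − a) = 1/(1 − 665323) = -1/665322. Expand this rational in ℤ_19: compute digits iteratively via d_i = x_i mod 19, x_{i+1} = (x_i − d_i)/19. The first 7 digits are (1, 0, 0, 2, 5, 0, 4).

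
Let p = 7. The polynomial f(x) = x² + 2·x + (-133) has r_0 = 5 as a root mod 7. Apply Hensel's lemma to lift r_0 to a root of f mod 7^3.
r_2 = 299 (mod 343)

Hensel: r_{i+1} = r_i − f(r_i)·(f′(r_i))^{-1} mod 7^{i+2}, f′(x) = 2x + 2. Iterate:
  r_0 = 5 (mod 7)
  r_1 = 5 (mod 49)
  r_2 = 299 (mod 343)
Final: r = 299 satisfies f(r) ≡ 0 mod 7^3.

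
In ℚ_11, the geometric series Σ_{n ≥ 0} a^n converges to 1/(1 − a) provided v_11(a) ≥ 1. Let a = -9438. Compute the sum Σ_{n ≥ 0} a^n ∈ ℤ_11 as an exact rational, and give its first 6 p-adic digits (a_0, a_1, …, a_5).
Σ a^n = 1/(1 − a) = 1/9439;  first 6 digits = (1, 0, 10, 3, 0, 3)

v_11(a) = 2 ≥ 1, so the series converges in ℤ_11 to 1/(1 − a) = 1/(1 − (-9438)) = 1/9439. Expand this rational in ℤ_11: compute digits iteratively via d_i = x_i mod 11, x_{i+1} = (x_i − d_i)/11. The first 6 digits are (1, 0, 10, 3, 0, 3).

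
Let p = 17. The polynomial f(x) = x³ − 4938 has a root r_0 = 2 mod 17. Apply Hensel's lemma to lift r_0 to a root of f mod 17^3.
r_2 = 4796 (mod 4913)

Hensel: r_{i+1} = r_i − f(r_i)/f′(r_i) mod 17^{i+2}, where f′(x) = 3x². Iterate:
  r_0 = 2 (mod 17)
  r_1 = 172 (mod 289)
  r_2 = 4796 (mod 4913)
Final: r = 4796 with f(r) ≡ 0 mod 17^3.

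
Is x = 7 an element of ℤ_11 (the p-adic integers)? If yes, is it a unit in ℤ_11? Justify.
x ∈ ℤ_11^× (unit); v_11(x) = 0

ℤ_11 = {x ∈ ℚ_11 : v_11(x) ≥ 0} and ℤ_11^× = {x ∈ ℤ_11 : v_11(x) = 0}. Here v_11(7) = v_11(num) − v_11(den) = 0; compare against these criteria.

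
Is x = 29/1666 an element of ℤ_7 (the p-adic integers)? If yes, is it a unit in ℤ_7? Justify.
x ∉ ℤ_7 (v_7(x) = -2 < 0)

ℤ_7 = {x ∈ ℚ_7 : v_7(x) ≥ 0} and ℤ_7^× = {x ∈ ℤ_7 : v_7(x) = 0}. Here v_7(29/1666) = v_7(num) − v_7(den) = -2; compare against these criteria.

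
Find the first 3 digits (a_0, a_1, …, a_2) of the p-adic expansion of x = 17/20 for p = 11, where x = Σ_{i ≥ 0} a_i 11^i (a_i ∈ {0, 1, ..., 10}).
(a_0, …, a_2) = (8, 1, 7)

v_11(17/20) = 0 (numerator and denominator both coprime to 11), so x ∈ ℤ_11^×. Compute digits iteratively via a_i = x_i mod 11, x_{i+1} = (x_i − a_i)/11, with x_0 = x:
  x_0 = 17/20;  a_0 = 8;  x_1 = (x_0 − 8)/11 = -13/20
  x_1 = -13/20;  a_1 = 1;  x_2 = (x_1 − 1)/11 = -3/20
  x_2 = -3/20;  a_2 = 7;  x_3 = (x_2 − 7)/11 = -13/20
Digits: (8, 1, 7).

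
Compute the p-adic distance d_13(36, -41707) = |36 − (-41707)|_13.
d_13(36, -41707) = 1/2197

Step 1 — x − y = 36 − (-41707) = 41743. Step 2 — v_13(41743) = 3 (factor: 41743 = (13^3 · 19); the sign does not affect v_p). Step 3 — |x − y|_13 = 13^{-3} = 1/2197.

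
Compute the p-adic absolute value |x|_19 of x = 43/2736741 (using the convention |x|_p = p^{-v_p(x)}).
|43/2736741|_19 = 130321

Step 1 — compute v_19(x) by factoring powers of 19 out of the numerator and denominator: v_19(43/2736741) = -4. Step 2 — apply |x|_p = p^{-v_p(x)} = 19^{4} = 130321.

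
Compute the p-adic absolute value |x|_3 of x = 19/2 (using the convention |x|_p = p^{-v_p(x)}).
|19/2|_3 = 1

Step 1 — compute v_3(x) by factoring powers of 3 out of the numerator and denominator: v_3(19/2) = 0. Step 2 — apply |x|_p = p^{-v_p(x)} = 3^{0} = 1.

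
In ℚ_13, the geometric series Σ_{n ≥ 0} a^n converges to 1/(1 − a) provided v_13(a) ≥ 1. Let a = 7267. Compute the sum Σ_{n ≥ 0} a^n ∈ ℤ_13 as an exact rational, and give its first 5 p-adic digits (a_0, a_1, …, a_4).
Σ a^n = 1/(1 − a) = -1/7266;  first 5 digits = (1, 0, 4, 3, 3)

v_13(a) = 2 ≥ 1, so the series converges in ℤ_13 to 1/(1 − a) = 1/(1 − 7267) = -1/7266. Expand this rational in ℤ_13: compute digits iteratively via d_i = x_i mod 13, x_{i+1} = (x_i − d_i)/13. The first 5 digits are (1, 0, 4, 3, 3).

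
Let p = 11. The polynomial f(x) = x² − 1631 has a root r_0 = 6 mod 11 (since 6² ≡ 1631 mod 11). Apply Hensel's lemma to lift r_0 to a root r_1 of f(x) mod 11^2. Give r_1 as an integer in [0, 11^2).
r_1 = 28 (mod 121)

Hensel's recurrence: r_{i+1} = r_i − f(r_i)·(f′(r_i))^{-1} mod 11^{i+2}, with f′(x) = 2x. Iterate:
  r_0 = 6 (mod 11)
  r_1 = 28 (mod 121)
Final: r_1 = 28, and one checks f(r_1) ≡ 0 mod 11^2.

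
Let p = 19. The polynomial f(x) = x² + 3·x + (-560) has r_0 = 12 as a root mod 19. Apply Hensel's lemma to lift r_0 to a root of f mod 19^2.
r_1 = 240 (mod 361)

Hensel: r_{i+1} = r_i − f(r_i)·(f′(r_i))^{-1} mod 19^{i+2}, f′(x) = 2x + 3. Iterate:
  r_0 = 12 (mod 19)
  r_1 = 240 (mod 361)
Final: r = 240 satisfies f(r) ≡ 0 mod 19^2.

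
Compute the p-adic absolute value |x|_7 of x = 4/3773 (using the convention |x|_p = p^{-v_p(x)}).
|4/3773|_7 = 343

Step 1 — compute v_7(x) by factoring powers of 7 out of the numerator and denominator: v_7(4/3773) = -3. Step 2 — apply |x|_p = p^{-v_p(x)} = 7^{3} = 343.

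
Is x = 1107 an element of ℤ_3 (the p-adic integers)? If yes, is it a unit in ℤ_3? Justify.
x ∈ ℤ_3 but not a unit; v_3(x) = 3 > 0

ℤ_3 = {x ∈ ℚ_3 : v_3(x) ≥ 0} and ℤ_3^× = {x ∈ ℤ_3 : v_3(x) = 0}. Here v_3(1107) = v_3(num) − v_3(den) = 3; compare against these criteria.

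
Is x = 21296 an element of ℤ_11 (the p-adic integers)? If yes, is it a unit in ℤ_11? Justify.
x ∈ ℤ_11 but not a unit; v_11(x) = 3 > 0

ℤ_11 = {x ∈ ℚ_11 : v_11(x) ≥ 0} and ℤ_11^× = {x ∈ ℤ_11 : v_11(x) = 0}. Here v_11(21296) = v_11(num) − v_11(den) = 3; compare against these criteria.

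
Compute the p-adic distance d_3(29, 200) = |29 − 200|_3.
d_3(29, 200) = 1/9

Step 1 — x − y = 29 − 200 = -171. Step 2 — v_3(-171) = 2 (factor: -171 = −(3^2 · 19); the sign does not affect v_p). Step 3 — |x − y|_3 = 3^{-2} = 1/9.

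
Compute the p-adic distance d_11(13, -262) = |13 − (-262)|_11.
d_11(13, -262) = 1/11

Step 1 — x − y = 13 − (-262) = 275. Step 2 — v_11(275) = 1 (factor: 275 = (11^1 · 25); the sign does not affect v_p). Step 3 — |x − y|_11 = 11^{-1} = 1/11.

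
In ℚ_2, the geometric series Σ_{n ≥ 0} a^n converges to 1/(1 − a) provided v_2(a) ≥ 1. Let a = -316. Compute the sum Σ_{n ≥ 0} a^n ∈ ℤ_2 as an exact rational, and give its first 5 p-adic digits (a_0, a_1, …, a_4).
Σ a^n = 1/(1 − a) = 1/317;  first 5 digits = (1, 0, 1, 0, 1)

v_2(a) = 2 ≥ 1, so the series converges in ℤ_2 to 1/(1 − a) = 1/(1 − (-316)) = 1/317. Expand this rational in ℤ_2: compute digits iteratively via d_i = x_i mod 2, x_{i+1} = (x_i − d_i)/2. The first 5 digits are (1, 0, 1, 0, 1).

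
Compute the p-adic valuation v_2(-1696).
v_2(-1696) = 5

v_2(n) is the largest exponent k such that 2^k divides n. Factor out: -1696 = -2^5 · 53. (Sign doesn't affect v_p.) So v_2(-1696) = 5.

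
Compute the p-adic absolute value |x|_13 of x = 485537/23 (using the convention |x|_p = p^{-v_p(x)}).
|485537/23|_13 = 1/28561

Step 1 — compute v_13(x) by factoring powers of 13 out of the numerator and denominator: v_13(485537/23) = 4. Step 2 — apply |x|_p = p^{-v_p(x)} = 13^{-4} = 1/28561.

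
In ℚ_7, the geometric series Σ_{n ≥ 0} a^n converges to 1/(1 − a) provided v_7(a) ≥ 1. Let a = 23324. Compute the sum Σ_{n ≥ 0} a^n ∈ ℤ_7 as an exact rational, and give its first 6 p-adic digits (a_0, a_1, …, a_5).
Σ a^n = 1/(1 − a) = -1/23323;  first 6 digits = (1, 0, 0, 5, 2, 1)

v_7(a) = 3 ≥ 1, so the series converges in ℤ_7 to 1/(1 − a) = 1/(1 − 23324) = -1/23323. Expand this rational in ℤ_7: compute digits iteratively via d_i = x_i mod 7, x_{i+1} = (x_i − d_i)/7. The first 6 digits are (1, 0, 0, 5, 2, 1).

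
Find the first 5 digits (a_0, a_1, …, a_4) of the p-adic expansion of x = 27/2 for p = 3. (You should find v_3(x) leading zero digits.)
(a_0, …, a_4) = (0, 0, 0, 2, 1)

v_3(27/2) = 3, so a_0 = ... = a_2 = 0. Factor out: x = 3^3 · u with u = 1/2 a unit in ℤ_3. Expand u iteratively via a_{v+i} = u_i mod 3, u_{i+1} = (u_i − a_{v+i})/3:
  u_0 = 1/2;  a_3 = 2;  u_1 = (u_0 − 2)/3 = -1/2
  u_1 = -1/2;  a_4 = 1;  u_2 = (u_1 − 1)/3 = -1/2
Digits: (0, 0, 0, 2, 1).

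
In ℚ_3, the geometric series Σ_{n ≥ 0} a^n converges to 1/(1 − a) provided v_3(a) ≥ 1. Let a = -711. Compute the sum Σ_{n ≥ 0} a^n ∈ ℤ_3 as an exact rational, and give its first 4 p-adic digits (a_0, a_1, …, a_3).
Σ a^n = 1/(1 − a) = 1/712;  first 4 digits = (1, 0, 2, 0)

v_3(a) = 2 ≥ 1, so the series converges in ℤ_3 to 1/(1 − a) = 1/(1 − (-711)) = 1/712. Expand this rational in ℤ_3: compute digits iteratively via d_i = x_i mod 3, x_{i+1} = (x_i − d_i)/3. The first 4 digits are (1, 0, 2, 0).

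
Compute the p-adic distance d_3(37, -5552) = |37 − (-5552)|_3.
d_3(37, -5552) = 1/243

Step 1 — x − y = 37 − (-5552) = 5589. Step 2 — v_3(5589) = 5 (factor: 5589 = (3^5 · 23); the sign does not affect v_p). Step 3 — |x − y|_3 = 3^{-5} = 1/243.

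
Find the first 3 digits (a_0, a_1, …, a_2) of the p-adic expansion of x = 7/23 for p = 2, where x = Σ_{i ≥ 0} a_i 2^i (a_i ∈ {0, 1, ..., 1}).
(a_0, …, a_2) = (1, 0, 0)

v_2(7/23) = 0 (numerator and denominator both coprime to 2), so x ∈ ℤ_2^×. Compute digits iteratively via a_i = x_i mod 2, x_{i+1} = (x_i − a_i)/2, with x_0 = x:
  x_0 = 7/23;  a_0 = 1;  x_1 = (x_0 − 1)/2 = -8/23
  x_1 = -8/23;  a_1 = 0;  x_2 = (x_1 − 0)/2 = -4/23
  x_2 = -4/23;  a_2 = 0;  x_3 = (x_2 − 0)/2 = -2/23
Digits: (1, 0, 0).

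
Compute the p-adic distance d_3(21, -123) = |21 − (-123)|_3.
d_3(21, -123) = 1/9

Step 1 — x − y = 21 − (-123) = 144. Step 2 — v_3(144) = 2 (factor: 144 = (3^2 · 16); the sign does not affect v_p). Step 3 — |x − y|_3 = 3^{-2} = 1/9.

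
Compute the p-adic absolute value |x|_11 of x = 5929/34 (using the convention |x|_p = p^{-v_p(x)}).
|5929/34|_11 = 1/121

Step 1 — compute v_11(x) by factoring powers of 11 out of the numerator and denominator: v_11(5929/34) = 2. Step 2 — apply |x|_p = p^{-v_p(x)} = 11^{-2} = 1/121.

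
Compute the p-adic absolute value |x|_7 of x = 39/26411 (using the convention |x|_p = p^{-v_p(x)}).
|39/26411|_7 = 2401

Step 1 — compute v_7(x) by factoring powers of 7 out of the numerator and denominator: v_7(39/26411) = -4. Step 2 — apply |x|_p = p^{-v_p(x)} = 7^{4} = 2401.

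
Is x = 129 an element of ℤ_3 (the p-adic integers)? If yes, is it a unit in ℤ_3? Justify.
x ∈ ℤ_3 but not a unit; v_3(x) = 1 > 0

ℤ_3 = {x ∈ ℚ_3 : v_3(x) ≥ 0} and ℤ_3^× = {x ∈ ℤ_3 : v_3(x) = 0}. Here v_3(129) = v_3(num) − v_3(den) = 1; compare against these criteria.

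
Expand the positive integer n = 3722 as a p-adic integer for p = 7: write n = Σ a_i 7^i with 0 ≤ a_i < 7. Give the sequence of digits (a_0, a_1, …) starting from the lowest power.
(a_0, a_1, …) = (5, 6, 5, 3, 1)

Repeated division by 7 gives the digits low-to-high: 3722 = 5 + 6·7^1 + 5·7^2 + 3·7^3 + 1·7^4. Digit sequence: (5, 6, 5, 3, 1).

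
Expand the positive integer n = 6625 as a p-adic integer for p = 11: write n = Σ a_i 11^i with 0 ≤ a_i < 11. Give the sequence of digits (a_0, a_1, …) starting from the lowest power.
(a_0, a_1, …) = (3, 8, 10, 4)

Repeated division by 11 gives the digits low-to-high: 6625 = 3 + 8·11^1 + 10·11^2 + 4·11^3. Digit sequence: (3, 8, 10, 4).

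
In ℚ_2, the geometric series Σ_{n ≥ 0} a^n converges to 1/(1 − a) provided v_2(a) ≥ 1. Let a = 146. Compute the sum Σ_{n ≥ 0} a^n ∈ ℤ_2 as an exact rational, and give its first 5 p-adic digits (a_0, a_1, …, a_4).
Σ a^n = 1/(1 − a) = -1/145;  first 5 digits = (1, 1, 1, 1, 0)

v_2(a) = 1 ≥ 1, so the series converges in ℤ_2 to 1/(1 − a) = 1/(1 − 146) = -1/145. Expand this rational in ℤ_2: compute digits iteratively via d_i = x_i mod 2, x_{i+1} = (x_i − d_i)/2. The first 5 digits are (1, 1, 1, 1, 0).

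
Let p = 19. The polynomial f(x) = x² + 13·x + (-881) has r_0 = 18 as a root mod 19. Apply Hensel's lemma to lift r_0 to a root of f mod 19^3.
r_2 = 2640 (mod 6859)

Hensel: r_{i+1} = r_i − f(r_i)·(f′(r_i))^{-1} mod 19^{i+2}, f′(x) = 2x + 13. Iterate:
  r_0 = 18 (mod 19)
  r_1 = 113 (mod 361)
  r_2 = 2640 (mod 6859)
Final: r = 2640 satisfies f(r) ≡ 0 mod 19^3.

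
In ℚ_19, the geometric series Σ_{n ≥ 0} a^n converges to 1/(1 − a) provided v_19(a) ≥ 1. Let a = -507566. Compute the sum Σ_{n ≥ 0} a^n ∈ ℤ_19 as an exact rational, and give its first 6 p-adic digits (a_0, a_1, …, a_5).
Σ a^n = 1/(1 − a) = 1/507567;  first 6 digits = (1, 0, 0, 2, 15, 18)

v_19(a) = 3 ≥ 1, so the series converges in ℤ_19 to 1/(1 − a) = 1/(1 − (-507566)) = 1/507567. Expand this rational in ℤ_19: compute digits iteratively via d_i = x_i mod 19, x_{i+1} = (x_i − d_i)/19. The first 6 digits are (1, 0, 0, 2, 15, 18).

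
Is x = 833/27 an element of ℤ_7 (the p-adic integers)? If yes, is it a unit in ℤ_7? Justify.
x ∈ ℤ_7 but not a unit; v_7(x) = 2 > 0

ℤ_7 = {x ∈ ℚ_7 : v_7(x) ≥ 0} and ℤ_7^× = {x ∈ ℤ_7 : v_7(x) = 0}. Here v_7(833/27) = v_7(num) − v_7(den) = 2; compare against these criteria.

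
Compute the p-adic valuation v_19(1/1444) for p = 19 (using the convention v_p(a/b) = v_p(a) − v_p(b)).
v_19(1/1444) = -2

Factor powers of 19 from the numerator and denominator of the reduced fraction: 1 = 19^0 · 1 and 1444 = 19^2 · 4. Apply v_p(a/b) = v_p(a) − v_p(b): v_19(1/1444) = 0 − 2 = -2.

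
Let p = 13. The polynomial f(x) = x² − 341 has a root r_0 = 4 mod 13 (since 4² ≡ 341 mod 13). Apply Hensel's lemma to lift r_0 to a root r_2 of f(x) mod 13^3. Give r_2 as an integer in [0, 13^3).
r_2 = 615 (mod 2197)

Hensel's recurrence: r_{i+1} = r_i − f(r_i)·(f′(r_i))^{-1} mod 13^{i+2}, with f′(x) = 2x. Iterate:
  r_0 = 4 (mod 13)
  r_1 = 108 (mod 169)
  r_2 = 615 (mod 2197)
Final: r_2 = 615, and one checks f(r_2) ≡ 0 mod 13^3.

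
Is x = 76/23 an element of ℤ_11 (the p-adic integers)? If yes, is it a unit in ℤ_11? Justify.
x ∈ ℤ_11^× (unit); v_11(x) = 0

ℤ_11 = {x ∈ ℚ_11 : v_11(x) ≥ 0} and ℤ_11^× = {x ∈ ℤ_11 : v_11(x) = 0}. Here v_11(76/23) = v_11(num) − v_11(den) = 0; compare against these criteria.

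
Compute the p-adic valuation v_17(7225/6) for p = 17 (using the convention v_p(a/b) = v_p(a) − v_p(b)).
v_17(7225/6) = 2

Factor powers of 17 from the numerator and denominator of the reduced fraction: 7225 = 17^2 · 25 and 6 = 17^0 · 6. Apply v_p(a/b) = v_p(a) − v_p(b): v_17(7225/6) = 2 − 0 = 2.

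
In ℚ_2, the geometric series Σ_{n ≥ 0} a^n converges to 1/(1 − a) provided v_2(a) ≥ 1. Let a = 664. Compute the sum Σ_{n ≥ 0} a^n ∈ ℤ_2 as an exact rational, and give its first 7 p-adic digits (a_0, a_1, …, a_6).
Σ a^n = 1/(1 − a) = -1/663;  first 7 digits = (1, 0, 0, 1, 1, 0, 1)

v_2(a) = 3 ≥ 1, so the series converges in ℤ_2 to 1/(1 − a) = 1/(1 − 664) = -1/663. Expand this rational in ℤ_2: compute digits iteratively via d_i = x_i mod 2, x_{i+1} = (x_i − d_i)/2. The first 7 digits are (1, 0, 0, 1, 1, 0, 1).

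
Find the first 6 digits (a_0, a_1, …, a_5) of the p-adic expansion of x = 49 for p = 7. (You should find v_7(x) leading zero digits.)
(a_0, …, a_5) = (0, 0, 1, 0, 0, 0)

v_7(49) = 2, so a_0 = ... = a_1 = 0. Factor out: x = 7^2 · u with u = 1 a unit in ℤ_7. Expand u iteratively via a_{v+i} = u_i mod 7, u_{i+1} = (u_i − a_{v+i})/7:
  u_0 = 1;  a_2 = 1;  u_1 = (u_0 − 1)/7 = 0
  u_1 = 0;  a_3 = 0;  u_2 = (u_1 − 0)/7 = 0
  u_2 = 0;  a_4 = 0;  u_3 = (u_2 − 0)/7 = 0
  u_3 = 0;  a_5 = 0;  u_4 = (u_3 − 0)/7 = 0
Digits: (0, 0, 1, 0, 0, 0).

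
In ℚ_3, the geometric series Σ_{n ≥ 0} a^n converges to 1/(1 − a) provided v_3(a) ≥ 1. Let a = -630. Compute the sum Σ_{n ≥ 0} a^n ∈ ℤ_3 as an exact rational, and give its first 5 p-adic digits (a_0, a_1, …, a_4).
Σ a^n = 1/(1 − a) = 1/631;  first 5 digits = (1, 0, 2, 0, 2)

v_3(a) = 2 ≥ 1, so the series converges in ℤ_3 to 1/(1 − a) = 1/(1 − (-630)) = 1/631. Expand this rational in ℤ_3: compute digits iteratively via d_i = x_i mod 3, x_{i+1} = (x_i − d_i)/3. The first 5 digits are (1, 0, 2, 0, 2).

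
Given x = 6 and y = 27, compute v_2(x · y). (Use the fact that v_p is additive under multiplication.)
v_2(162) = 1

v_p(x) = 1 (factor: 6 = 2^1 · 3); v_p(y) = 0 (factor: 27 = 2^0 · 27). Additivity: v_p(xy) = v_p(x) + v_p(y) = 1 + 0 = 1. (Direct check: xy = 162 = 2^1 · (81).)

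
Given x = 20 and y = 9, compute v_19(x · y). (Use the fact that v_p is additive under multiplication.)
v_19(180) = 0

v_p(x) = 0 (factor: 20 = 19^0 · 20); v_p(y) = 0 (factor: 9 = 19^0 · 9). Additivity: v_p(xy) = v_p(x) + v_p(y) = 0 + 0 = 0. (Direct check: xy = 180 = 19^0 · (180).)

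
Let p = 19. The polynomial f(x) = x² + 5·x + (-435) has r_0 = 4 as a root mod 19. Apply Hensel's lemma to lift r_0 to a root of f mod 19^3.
r_2 = 5894 (mod 6859)

Hensel: r_{i+1} = r_i − f(r_i)·(f′(r_i))^{-1} mod 19^{i+2}, f′(x) = 2x + 5. Iterate:
  r_0 = 4 (mod 19)
  r_1 = 118 (mod 361)
  r_2 = 5894 (mod 6859)
Final: r = 5894 satisfies f(r) ≡ 0 mod 19^3.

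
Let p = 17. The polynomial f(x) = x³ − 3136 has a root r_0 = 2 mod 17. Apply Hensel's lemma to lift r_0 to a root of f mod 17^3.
r_2 = 1226 (mod 4913)

Hensel: r_{i+1} = r_i − f(r_i)/f′(r_i) mod 17^{i+2}, where f′(x) = 3x². Iterate:
  r_0 = 2 (mod 17)
  r_1 = 70 (mod 289)
  r_2 = 1226 (mod 4913)
Final: r = 1226 with f(r) ≡ 0 mod 17^3.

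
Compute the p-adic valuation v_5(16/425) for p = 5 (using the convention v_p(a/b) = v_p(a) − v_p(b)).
v_5(16/425) = -2

Factor powers of 5 from the numerator and denominator of the reduced fraction: 16 = 5^0 · 16 and 425 = 5^2 · 17. Apply v_p(a/b) = v_p(a) − v_p(b): v_5(16/425) = 0 − 2 = -2.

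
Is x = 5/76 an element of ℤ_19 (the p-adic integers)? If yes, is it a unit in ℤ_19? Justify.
x ∉ ℤ_19 (v_19(x) = -1 < 0)

ℤ_19 = {x ∈ ℚ_19 : v_19(x) ≥ 0} and ℤ_19^× = {x ∈ ℤ_19 : v_19(x) = 0}. Here v_19(5/76) = v_19(num) − v_19(den) = -1; compare against these criteria.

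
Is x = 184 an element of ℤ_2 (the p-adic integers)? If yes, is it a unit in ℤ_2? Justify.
x ∈ ℤ_2 but not a unit; v_2(x) = 3 > 0

ℤ_2 = {x ∈ ℚ_2 : v_2(x) ≥ 0} and ℤ_2^× = {x ∈ ℤ_2 : v_2(x) = 0}. Here v_2(184) = v_2(num) − v_2(den) = 3; compare against these criteria.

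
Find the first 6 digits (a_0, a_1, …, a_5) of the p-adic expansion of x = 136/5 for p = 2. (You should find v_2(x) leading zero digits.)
(a_0, …, a_5) = (0, 0, 0, 1, 0, 1)

v_2(136/5) = 3, so a_0 = ... = a_2 = 0. Factor out: x = 2^3 · u with u = 17/5 a unit in ℤ_2. Expand u iteratively via a_{v+i} = u_i mod 2, u_{i+1} = (u_i − a_{v+i})/2:
  u_0 = 17/5;  a_3 = 1;  u_1 = (u_0 − 1)/2 = 6/5
  u_1 = 6/5;  a_4 = 0;  u_2 = (u_1 − 0)/2 = 3/5
  u_2 = 3/5;  a_5 = 1;  u_3 = (u_2 − 1)/2 = -1/5
Digits: (0, 0, 0, 1, 0, 1).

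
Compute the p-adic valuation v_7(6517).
v_7(6517) = 3

v_7(n) is the largest exponent k such that 7^k divides n. Factor out: 6517 = 7^3 · 19. (Sign doesn't affect v_p.) So v_7(6517) = 3.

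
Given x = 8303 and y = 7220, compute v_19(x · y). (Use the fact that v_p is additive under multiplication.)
v_19(59947660) = 4

v_p(x) = 2 (factor: 8303 = 19^2 · 23); v_p(y) = 2 (factor: 7220 = 19^2 · 20). Additivity: v_p(xy) = v_p(x) + v_p(y) = 2 + 2 = 4. (Direct check: xy = 59947660 = 19^4 · (460).)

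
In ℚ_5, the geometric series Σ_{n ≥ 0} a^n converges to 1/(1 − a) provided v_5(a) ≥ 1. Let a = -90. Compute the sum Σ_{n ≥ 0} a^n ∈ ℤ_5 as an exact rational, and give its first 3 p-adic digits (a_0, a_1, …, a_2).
Σ a^n = 1/(1 − a) = 1/91;  first 3 digits = (1, 2, 0)

v_5(a) = 1 ≥ 1, so the series converges in ℤ_5 to 1/(1 − a) = 1/(1 − (-90)) = 1/91. Expand this rational in ℤ_5: compute digits iteratively via d_i = x_i mod 5, x_{i+1} = (x_i − d_i)/5. The first 3 digits are (1, 2, 0).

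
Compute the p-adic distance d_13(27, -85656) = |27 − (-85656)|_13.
d_13(27, -85656) = 1/28561

Step 1 — x − y = 27 − (-85656) = 85683. Step 2 — v_13(85683) = 4 (factor: 85683 = (13^4 · 3); the sign does not affect v_p). Step 3 — |x − y|_13 = 13^{-4} = 1/28561.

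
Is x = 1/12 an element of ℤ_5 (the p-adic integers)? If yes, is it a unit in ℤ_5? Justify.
x ∈ ℤ_5^× (unit); v_5(x) = 0

ℤ_5 = {x ∈ ℚ_5 : v_5(x) ≥ 0} and ℤ_5^× = {x ∈ ℤ_5 : v_5(x) = 0}. Here v_5(1/12) = v_5(num) − v_5(den) = 0; compare against these criteria.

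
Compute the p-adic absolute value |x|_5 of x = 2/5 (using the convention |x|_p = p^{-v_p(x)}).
|2/5|_5 = 5

Step 1 — compute v_5(x) by factoring powers of 5 out of the numerator and denominator: v_5(2/5) = -1. Step 2 — apply |x|_p = p^{-v_p(x)} = 5^{1} = 5.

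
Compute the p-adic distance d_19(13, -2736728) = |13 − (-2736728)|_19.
d_19(13, -2736728) = 1/130321

Step 1 — x − y = 13 − (-2736728) = 2736741. Step 2 — v_19(2736741) = 4 (factor: 2736741 = (19^4 · 21); the sign does not affect v_p). Step 3 — |x − y|_19 = 19^{-4} = 1/130321.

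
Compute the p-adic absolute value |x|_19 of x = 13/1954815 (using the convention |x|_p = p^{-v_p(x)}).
|13/1954815|_19 = 130321

Step 1 — compute v_19(x) by factoring powers of 19 out of the numerator and denominator: v_19(13/1954815) = -4. Step 2 — apply |x|_p = p^{-v_p(x)} = 19^{4} = 130321.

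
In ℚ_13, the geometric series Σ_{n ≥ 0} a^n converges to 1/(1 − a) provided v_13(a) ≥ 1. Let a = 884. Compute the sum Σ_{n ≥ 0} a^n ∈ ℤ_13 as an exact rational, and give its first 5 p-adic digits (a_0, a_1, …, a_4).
Σ a^n = 1/(1 − a) = -1/883;  first 5 digits = (1, 3, 1, 6, 11)

v_13(a) = 1 ≥ 1, so the series converges in ℤ_13 to 1/(1 − a) = 1/(1 − 884) = -1/883. Expand this rational in ℤ_13: compute digits iteratively via d_i = x_i mod 13, x_{i+1} = (x_i − d_i)/13. The first 5 digits are (1, 3, 1, 6, 11).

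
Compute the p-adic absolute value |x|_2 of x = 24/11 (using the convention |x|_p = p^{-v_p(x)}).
|24/11|_2 = 1/8

Step 1 — compute v_2(x) by factoring powers of 2 out of the numerator and denominator: v_2(24/11) = 3. Step 2 — apply |x|_p = p^{-v_p(x)} = 2^{-3} = 1/8.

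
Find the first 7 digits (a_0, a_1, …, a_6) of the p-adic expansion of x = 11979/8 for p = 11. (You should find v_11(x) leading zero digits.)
(a_0, …, a_6) = (0, 0, 0, 8, 9, 6, 9)

v_11(11979/8) = 3, so a_0 = ... = a_2 = 0. Factor out: x = 11^3 · u with u = 9/8 a unit in ℤ_11. Expand u iteratively via a_{v+i} = u_i mod 11, u_{i+1} = (u_i − a_{v+i})/11:
  u_0 = 9/8;  a_3 = 8;  u_1 = (u_0 − 8)/11 = -5/8
  u_1 = -5/8;  a_4 = 9;  u_2 = (u_1 − 9)/11 = -7/8
  u_2 = -7/8;  a_5 = 6;  u_3 = (u_2 − 6)/11 = -5/8
  u_3 = -5/8;  a_6 = 9;  u_4 = (u_3 − 9)/11 = -7/8
Digits: (0, 0, 0, 8, 9, 6, 9).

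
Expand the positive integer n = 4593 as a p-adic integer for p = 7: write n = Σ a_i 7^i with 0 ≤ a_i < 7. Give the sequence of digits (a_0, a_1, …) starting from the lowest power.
(a_0, a_1, …) = (1, 5, 2, 6, 1)

Repeated division by 7 gives the digits low-to-high: 4593 = 1 + 5·7^1 + 2·7^2 + 6·7^3 + 1·7^4. Digit sequence: (1, 5, 2, 6, 1).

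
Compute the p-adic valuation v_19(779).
v_19(779) = 1

v_19(n) is the largest exponent k such that 19^k divides n. Factor out: 779 = 19^1 · 41. (Sign doesn't affect v_p.) So v_19(779) = 1.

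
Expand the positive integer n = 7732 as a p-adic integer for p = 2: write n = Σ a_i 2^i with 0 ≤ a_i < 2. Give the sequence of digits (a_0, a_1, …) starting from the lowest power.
(a_0, a_1, …) = (0, 0, 1, 0, 1, 1, 0, 0, 0, 1, 1, 1, 1)

Repeated division by 2 gives the digits low-to-high: 7732 = 1·2^2 + 1·2^4 + 1·2^5 + 1·2^9 + 1·2^10 + 1·2^11 + 1·2^12. Digit sequence: (0, 0, 1, 0, 1, 1, 0, 0, 0, 1, 1, 1, 1).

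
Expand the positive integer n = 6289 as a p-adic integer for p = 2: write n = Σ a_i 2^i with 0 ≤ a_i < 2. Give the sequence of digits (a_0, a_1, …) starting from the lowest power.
(a_0, a_1, …) = (1, 0, 0, 0, 1, 0, 0, 1, 0, 0, 0, 1, 1)

Repeated division by 2 gives the digits low-to-high: 6289 = 1 + 1·2^4 + 1·2^7 + 1·2^11 + 1·2^12. Digit sequence: (1, 0, 0, 0, 1, 0, 0, 1, 0, 0, 0, 1, 1).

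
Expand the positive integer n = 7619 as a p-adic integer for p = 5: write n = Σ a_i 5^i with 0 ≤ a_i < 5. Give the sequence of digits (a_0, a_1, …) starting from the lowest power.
(a_0, a_1, …) = (4, 3, 4, 0, 2, 2)

Repeated division by 5 gives the digits low-to-high: 7619 = 4 + 3·5^1 + 4·5^2 + 2·5^4 + 2·5^5. Digit sequence: (4, 3, 4, 0, 2, 2).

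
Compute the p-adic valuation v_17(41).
v_17(41) = 0

v_17(n) is the largest exponent k such that 17^k divides n. Factor out: 41 = 17^0 · 41. (Sign doesn't affect v_p.) So v_17(41) = 0.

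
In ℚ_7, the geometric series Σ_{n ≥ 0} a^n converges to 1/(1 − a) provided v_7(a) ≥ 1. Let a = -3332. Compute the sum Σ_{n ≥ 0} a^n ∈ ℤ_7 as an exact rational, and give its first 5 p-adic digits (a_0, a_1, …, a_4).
Σ a^n = 1/(1 − a) = 1/3333;  first 5 digits = (1, 0, 2, 4, 2)

v_7(a) = 2 ≥ 1, so the series converges in ℤ_7 to 1/(1 − a) = 1/(1 − (-3332)) = 1/3333. Expand this rational in ℤ_7: compute digits iteratively via d_i = x_i mod 7, x_{i+1} = (x_i − d_i)/7. The first 5 digits are (1, 0, 2, 4, 2).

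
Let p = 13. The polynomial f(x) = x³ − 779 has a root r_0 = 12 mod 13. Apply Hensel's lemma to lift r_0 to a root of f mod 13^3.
r_2 = 1949 (mod 2197)

Hensel: r_{i+1} = r_i − f(r_i)/f′(r_i) mod 13^{i+2}, where f′(x) = 3x². Iterate:
  r_0 = 12 (mod 13)
  r_1 = 90 (mod 169)
  r_2 = 1949 (mod 2197)
Final: r = 1949 with f(r) ≡ 0 mod 13^3.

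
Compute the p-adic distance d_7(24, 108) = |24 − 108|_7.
d_7(24, 108) = 1/7

Step 1 — x − y = 24 − 108 = -84. Step 2 — v_7(-84) = 1 (factor: -84 = −(7^1 · 12); the sign does not affect v_p). Step 3 — |x − y|_7 = 7^{-1} = 1/7.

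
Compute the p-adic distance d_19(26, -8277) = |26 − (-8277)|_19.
d_19(26, -8277) = 1/361

Step 1 — x − y = 26 − (-8277) = 8303. Step 2 — v_19(8303) = 2 (factor: 8303 = (19^2 · 23); the sign does not affect v_p). Step 3 — |x − y|_19 = 19^{-2} = 1/361.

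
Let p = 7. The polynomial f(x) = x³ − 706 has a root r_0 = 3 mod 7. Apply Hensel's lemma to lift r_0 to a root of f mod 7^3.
r_2 = 304 (mod 343)

Hensel: r_{i+1} = r_i − f(r_i)/f′(r_i) mod 7^{i+2}, where f′(x) = 3x². Iterate:
  r_0 = 3 (mod 7)
  r_1 = 10 (mod 49)
  r_2 = 304 (mod 343)
Final: r = 304 with f(r) ≡ 0 mod 7^3.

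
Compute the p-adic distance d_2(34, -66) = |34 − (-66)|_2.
d_2(34, -66) = 1/4

Step 1 — x − y = 34 − (-66) = 100. Step 2 — v_2(100) = 2 (factor: 100 = (2^2 · 25); the sign does not affect v_p). Step 3 — |x − y|_2 = 2^{-2} = 1/4.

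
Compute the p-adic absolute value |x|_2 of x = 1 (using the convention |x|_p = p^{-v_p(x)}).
|1|_2 = 1

Step 1 — compute v_2(x) by factoring powers of 2 out of the numerator and denominator: v_2(1) = 0. Step 2 — apply |x|_p = p^{-v_p(x)} = 2^{0} = 1.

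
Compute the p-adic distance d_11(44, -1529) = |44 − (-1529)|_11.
d_11(44, -1529) = 1/121

Step 1 — x − y = 44 − (-1529) = 1573. Step 2 — v_11(1573) = 2 (factor: 1573 = (11^2 · 13); the sign does not affect v_p). Step 3 — |x − y|_11 = 11^{-2} = 1/121.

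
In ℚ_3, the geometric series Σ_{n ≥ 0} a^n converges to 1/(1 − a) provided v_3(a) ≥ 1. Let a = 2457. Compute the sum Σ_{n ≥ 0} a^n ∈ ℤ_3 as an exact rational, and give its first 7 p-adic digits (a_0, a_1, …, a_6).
Σ a^n = 1/(1 − a) = -1/2456;  first 7 digits = (1, 0, 0, 1, 0, 1, 1)

v_3(a) = 3 ≥ 1, so the series converges in ℤ_3 to 1/(1 − a) = 1/(1 − 2457) = -1/2456. Expand this rational in ℤ_3: compute digits iteratively via d_i = x_i mod 3, x_{i+1} = (x_i − d_i)/3. The first 7 digits are (1, 0, 0, 1, 0, 1, 1).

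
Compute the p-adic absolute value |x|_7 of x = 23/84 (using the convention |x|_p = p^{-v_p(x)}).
|23/84|_7 = 7

Step 1 — compute v_7(x) by factoring powers of 7 out of the numerator and denominator: v_7(23/84) = -1. Step 2 — apply |x|_p = p^{-v_p(x)} = 7^{1} = 7.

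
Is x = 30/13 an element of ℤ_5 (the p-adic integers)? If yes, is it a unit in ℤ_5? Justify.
x ∈ ℤ_5 but not a unit; v_5(x) = 1 > 0

ℤ_5 = {x ∈ ℚ_5 : v_5(x) ≥ 0} and ℤ_5^× = {x ∈ ℤ_5 : v_5(x) = 0}. Here v_5(30/13) = v_5(num) − v_5(den) = 1; compare against these criteria.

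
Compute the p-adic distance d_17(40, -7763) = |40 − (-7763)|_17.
d_17(40, -7763) = 1/289

Step 1 — x − y = 40 − (-7763) = 7803. Step 2 — v_17(7803) = 2 (factor: 7803 = (17^2 · 27); the sign does not affect v_p). Step 3 — |x − y|_17 = 17^{-2} = 1/289.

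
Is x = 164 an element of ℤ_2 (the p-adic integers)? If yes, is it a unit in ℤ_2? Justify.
x ∈ ℤ_2 but not a unit; v_2(x) = 2 > 0

ℤ_2 = {x ∈ ℚ_2 : v_2(x) ≥ 0} and ℤ_2^× = {x ∈ ℤ_2 : v_2(x) = 0}. Here v_2(164) = v_2(num) − v_2(den) = 2; compare against these criteria.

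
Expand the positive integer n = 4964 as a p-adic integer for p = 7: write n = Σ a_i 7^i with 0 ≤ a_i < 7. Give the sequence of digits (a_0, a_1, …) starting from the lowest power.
(a_0, a_1, …) = (1, 2, 3, 0, 2)

Repeated division by 7 gives the digits low-to-high: 4964 = 1 + 2·7^1 + 3·7^2 + 2·7^4. Digit sequence: (1, 2, 3, 0, 2).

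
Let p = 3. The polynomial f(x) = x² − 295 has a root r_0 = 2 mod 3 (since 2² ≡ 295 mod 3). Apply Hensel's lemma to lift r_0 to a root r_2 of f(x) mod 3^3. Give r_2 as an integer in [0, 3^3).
r_2 = 5 (mod 27)

Hensel's recurrence: r_{i+1} = r_i − f(r_i)·(f′(r_i))^{-1} mod 3^{i+2}, with f′(x) = 2x. Iterate:
  r_0 = 2 (mod 3)
  r_1 = 5 (mod 9)
  r_2 = 5 (mod 27)
Final: r_2 = 5, and one checks f(r_2) ≡ 0 mod 3^3.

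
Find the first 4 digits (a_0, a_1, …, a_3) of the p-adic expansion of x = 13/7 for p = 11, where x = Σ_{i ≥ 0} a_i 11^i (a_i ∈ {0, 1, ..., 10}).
(a_0, …, a_3) = (5, 6, 1, 3)

v_11(13/7) = 0 (numerator and denominator both coprime to 11), so x ∈ ℤ_11^×. Compute digits iteratively via a_i = x_i mod 11, x_{i+1} = (x_i − a_i)/11, with x_0 = x:
  x_0 = 13/7;  a_0 = 5;  x_1 = (x_0 − 5)/11 = -2/7
  x_1 = -2/7;  a_1 = 6;  x_2 = (x_1 − 6)/11 = -4/7
  x_2 = -4/7;  a_2 = 1;  x_3 = (x_2 − 1)/11 = -1/7
  x_3 = -1/7;  a_3 = 3;  x_4 = (x_3 − 3)/11 = -2/7
Digits: (5, 6, 1, 3).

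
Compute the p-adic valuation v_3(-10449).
v_3(-10449) = 5

v_3(n) is the largest exponent k such that 3^k divides n. Factor out: -10449 = -3^5 · 43. (Sign doesn't affect v_p.) So v_3(-10449) = 5.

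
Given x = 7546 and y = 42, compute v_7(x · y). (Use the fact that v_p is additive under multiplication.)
v_7(316932) = 4

v_p(x) = 3 (factor: 7546 = 7^3 · 22); v_p(y) = 1 (factor: 42 = 7^1 · 6). Additivity: v_p(xy) = v_p(x) + v_p(y) = 3 + 1 = 4. (Direct check: xy = 316932 = 7^4 · (132).)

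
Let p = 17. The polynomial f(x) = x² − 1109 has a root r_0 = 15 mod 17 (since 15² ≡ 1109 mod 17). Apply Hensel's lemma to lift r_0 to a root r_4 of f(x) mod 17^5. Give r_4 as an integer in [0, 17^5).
r_4 = 355264 (mod 1419857)

Hensel's recurrence: r_{i+1} = r_i − f(r_i)·(f′(r_i))^{-1} mod 17^{i+2}, with f′(x) = 2x. Iterate:
  r_0 = 15 (mod 17)
  r_1 = 83 (mod 289)
  r_2 = 1528 (mod 4913)
  r_3 = 21180 (mod 83521)
  r_4 = 355264 (mod 1419857)
Final: r_4 = 355264, and one checks f(r_4) ≡ 0 mod 17^5.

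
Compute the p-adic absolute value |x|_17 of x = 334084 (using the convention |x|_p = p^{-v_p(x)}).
|334084|_17 = 1/83521

Step 1 — compute v_17(x) by factoring powers of 17 out of the numerator and denominator: v_17(334084) = 4. Step 2 — apply |x|_p = p^{-v_p(x)} = 17^{-4} = 1/83521.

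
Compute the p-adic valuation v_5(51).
v_5(51) = 0

v_5(n) is the largest exponent k such that 5^k divides n. Factor out: 51 = 5^0 · 51. (Sign doesn't affect v_p.) So v_5(51) = 0.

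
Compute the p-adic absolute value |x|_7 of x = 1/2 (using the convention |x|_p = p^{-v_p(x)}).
|1/2|_7 = 1

Step 1 — compute v_7(x) by factoring powers of 7 out of the numerator and denominator: v_7(1/2) = 0. Step 2 — apply |x|_p = p^{-v_p(x)} = 7^{0} = 1.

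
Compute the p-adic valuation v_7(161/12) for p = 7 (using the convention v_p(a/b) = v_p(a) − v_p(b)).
v_7(161/12) = 1

Factor powers of 7 from the numerator and denominator of the reduced fraction: 161 = 7^1 · 23 and 12 = 7^0 · 12. Apply v_p(a/b) = v_p(a) − v_p(b): v_7(161/12) = 1 − 0 = 1.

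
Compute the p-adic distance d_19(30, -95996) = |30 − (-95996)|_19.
d_19(30, -95996) = 1/6859

Step 1 — x − y = 30 − (-95996) = 96026. Step 2 — v_19(96026) = 3 (factor: 96026 = (19^3 · 14); the sign does not affect v_p). Step 3 — |x − y|_19 = 19^{-3} = 1/6859.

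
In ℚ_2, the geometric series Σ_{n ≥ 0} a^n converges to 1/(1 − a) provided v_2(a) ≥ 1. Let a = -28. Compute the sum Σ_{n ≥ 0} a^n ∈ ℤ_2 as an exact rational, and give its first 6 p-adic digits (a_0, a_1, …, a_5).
Σ a^n = 1/(1 − a) = 1/29;  first 6 digits = (1, 0, 1, 0, 1, 1)

v_2(a) = 2 ≥ 1, so the series converges in ℤ_2 to 1/(1 − a) = 1/(1 − (-28)) = 1/29. Expand this rational in ℤ_2: compute digits iteratively via d_i = x_i mod 2, x_{i+1} = (x_i − d_i)/2. The first 6 digits are (1, 0, 1, 0, 1, 1).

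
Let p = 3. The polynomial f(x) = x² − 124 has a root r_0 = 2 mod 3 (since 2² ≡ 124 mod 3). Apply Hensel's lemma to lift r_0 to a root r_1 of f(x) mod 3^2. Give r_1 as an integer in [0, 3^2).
r_1 = 5 (mod 9)

Hensel's recurrence: r_{i+1} = r_i − f(r_i)·(f′(r_i))^{-1} mod 3^{i+2}, with f′(x) = 2x. Iterate:
  r_0 = 2 (mod 3)
  r_1 = 5 (mod 9)
Final: r_1 = 5, and one checks f(r_1) ≡ 0 mod 3^2.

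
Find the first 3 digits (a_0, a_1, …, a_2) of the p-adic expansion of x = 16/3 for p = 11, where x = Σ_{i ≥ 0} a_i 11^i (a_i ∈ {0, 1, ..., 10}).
(a_0, …, a_2) = (9, 7, 3)

v_11(16/3) = 0 (numerator and denominator both coprime to 11), so x ∈ ℤ_11^×. Compute digits iteratively via a_i = x_i mod 11, x_{i+1} = (x_i − a_i)/11, with x_0 = x:
  x_0 = 16/3;  a_0 = 9;  x_1 = (x_0 − 9)/11 = -1/3
  x_1 = -1/3;  a_1 = 7;  x_2 = (x_1 − 7)/11 = -2/3
  x_2 = -2/3;  a_2 = 3;  x_3 = (x_2 − 3)/11 = -1/3
Digits: (9, 7, 3).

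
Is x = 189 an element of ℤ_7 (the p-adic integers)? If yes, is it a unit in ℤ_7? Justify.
x ∈ ℤ_7 but not a unit; v_7(x) = 1 > 0

ℤ_7 = {x ∈ ℚ_7 : v_7(x) ≥ 0} and ℤ_7^× = {x ∈ ℤ_7 : v_7(x) = 0}. Here v_7(189) = v_7(num) − v_7(den) = 1; compare against these criteria.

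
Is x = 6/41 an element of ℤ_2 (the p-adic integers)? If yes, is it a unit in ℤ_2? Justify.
x ∈ ℤ_2 but not a unit; v_2(x) = 1 > 0

ℤ_2 = {x ∈ ℚ_2 : v_2(x) ≥ 0} and ℤ_2^× = {x ∈ ℤ_2 : v_2(x) = 0}. Here v_2(6/41) = v_2(num) − v_2(den) = 1; compare against these criteria.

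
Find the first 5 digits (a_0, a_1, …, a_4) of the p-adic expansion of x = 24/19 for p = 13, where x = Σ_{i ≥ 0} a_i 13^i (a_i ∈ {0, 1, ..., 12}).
(a_0, …, a_4) = (4, 8, 11, 8, 0)

v_13(24/19) = 0 (numerator and denominator both coprime to 13), so x ∈ ℤ_13^×. Compute digits iteratively via a_i = x_i mod 13, x_{i+1} = (x_i − a_i)/13, with x_0 = x:
  x_0 = 24/19;  a_0 = 4;  x_1 = (x_0 − 4)/13 = -4/19
  x_1 = -4/19;  a_1 = 8;  x_2 = (x_1 − 8)/13 = -12/19
  x_2 = -12/19;  a_2 = 11;  x_3 = (x_2 − 11)/13 = -17/19
  x_3 = -17/19;  a_3 = 8;  x_4 = (x_3 − 8)/13 = -13/19
  x_4 = -13/19;  a_4 = 0;  x_5 = (x_4 − 0)/13 = -1/19
Digits: (4, 8, 11, 8, 0).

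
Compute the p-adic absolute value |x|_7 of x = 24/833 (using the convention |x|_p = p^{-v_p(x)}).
|24/833|_7 = 49

Step 1 — compute v_7(x) by factoring powers of 7 out of the numerator and denominator: v_7(24/833) = -2. Step 2 — apply |x|_p = p^{-v_p(x)} = 7^{2} = 49.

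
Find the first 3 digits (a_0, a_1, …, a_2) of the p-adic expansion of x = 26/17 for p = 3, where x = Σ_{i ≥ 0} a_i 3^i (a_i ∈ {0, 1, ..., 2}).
(a_0, …, a_2) = (1, 0, 2)

v_3(26/17) = 0 (numerator and denominator both coprime to 3), so x ∈ ℤ_3^×. Compute digits iteratively via a_i = x_i mod 3, x_{i+1} = (x_i − a_i)/3, with x_0 = x:
  x_0 = 26/17;  a_0 = 1;  x_1 = (x_0 − 1)/3 = 3/17
  x_1 = 3/17;  a_1 = 0;  x_2 = (x_1 − 0)/3 = 1/17
  x_2 = 1/17;  a_2 = 2;  x_3 = (x_2 − 2)/3 = -11/17
Digits: (1, 0, 2).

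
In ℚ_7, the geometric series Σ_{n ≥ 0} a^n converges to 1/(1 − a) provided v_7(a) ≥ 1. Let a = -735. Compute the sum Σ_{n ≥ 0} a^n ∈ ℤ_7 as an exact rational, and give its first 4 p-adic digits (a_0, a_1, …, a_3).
Σ a^n = 1/(1 − a) = 1/736;  first 4 digits = (1, 0, 6, 4)

v_7(a) = 2 ≥ 1, so the series converges in ℤ_7 to 1/(1 − a) = 1/(1 − (-735)) = 1/736. Expand this rational in ℤ_7: compute digits iteratively via d_i = x_i mod 7, x_{i+1} = (x_i − d_i)/7. The first 4 digits are (1, 0, 6, 4).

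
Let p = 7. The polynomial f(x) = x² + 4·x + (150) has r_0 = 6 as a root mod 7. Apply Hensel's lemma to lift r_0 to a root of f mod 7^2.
r_1 = 48 (mod 49)

Hensel: r_{i+1} = r_i − f(r_i)·(f′(r_i))^{-1} mod 7^{i+2}, f′(x) = 2x + 4. Iterate:
  r_0 = 6 (mod 7)
  r_1 = 48 (mod 49)
Final: r = 48 satisfies f(r) ≡ 0 mod 7^2.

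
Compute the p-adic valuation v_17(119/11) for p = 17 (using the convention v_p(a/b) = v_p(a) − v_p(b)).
v_17(119/11) = 1

Factor powers of 17 from the numerator and denominator of the reduced fraction: 119 = 17^1 · 7 and 11 = 17^0 · 11. Apply v_p(a/b) = v_p(a) − v_p(b): v_17(119/11) = 1 − 0 = 1.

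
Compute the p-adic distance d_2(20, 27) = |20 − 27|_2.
d_2(20, 27) = 1

Step 1 — x − y = 20 − 27 = -7. Step 2 — v_2(-7) = 0 (factor: -7 = −(2^0 · 7); the sign does not affect v_p). Step 3 — |x − y|_2 = 2^{0} = 1.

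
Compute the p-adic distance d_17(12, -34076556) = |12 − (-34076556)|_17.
d_17(12, -34076556) = 1/1419857

Step 1 — x − y = 12 − (-34076556) = 34076568. Step 2 — v_17(34076568) = 5 (factor: 34076568 = (17^5 · 24); the sign does not affect v_p). Step 3 — |x − y|_17 = 17^{-5} = 1/1419857.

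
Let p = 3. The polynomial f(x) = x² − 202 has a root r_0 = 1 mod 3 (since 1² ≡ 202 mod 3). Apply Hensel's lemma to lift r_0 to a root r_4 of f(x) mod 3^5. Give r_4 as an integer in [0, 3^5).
r_4 = 151 (mod 243)

Hensel's recurrence: r_{i+1} = r_i − f(r_i)·(f′(r_i))^{-1} mod 3^{i+2}, with f′(x) = 2x. Iterate:
  r_0 = 1 (mod 3)
  r_1 = 7 (mod 9)
  r_2 = 16 (mod 27)
  r_3 = 70 (mod 81)
  r_4 = 151 (mod 243)
Final: r_4 = 151, and one checks f(r_4) ≡ 0 mod 3^5.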